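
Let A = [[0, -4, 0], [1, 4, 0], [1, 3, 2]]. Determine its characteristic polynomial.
xI - A = [[x, 4, 0], [-1, x - 4, 0], [-1, -3, x - 2]].

Expanding det(xI - A) along the first row:
det(xI - A) = + (x)·det([[x - 4, 0], [-3, x - 2]]) - (4)·det([[-1, 0], [-1, x - 2]]) + (0)·det([[-1, x - 4], [-1, -3]]).

Evaluating gives χ_A(x) = x^3 - 6x^2 + 12x - 8 = (x - 2)^3.

χ_A(x) = (x - 2)^3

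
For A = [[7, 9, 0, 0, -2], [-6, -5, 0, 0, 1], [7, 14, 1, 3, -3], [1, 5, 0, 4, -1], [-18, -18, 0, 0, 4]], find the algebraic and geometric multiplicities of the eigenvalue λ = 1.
The characteristic polynomial is (x - 4)^2(x - 1)^3, so the factor x - 1 appears with exponent 3: the algebraic multiplicity is 3.

rank(A - I) = 3, so the eigenspace has dimension 5 - 3 = 2: the geometric multiplicity is 2.

Since 2 < 3, A is not diagonalizable.

algebraic multiplicity 3, geometric multiplicity 2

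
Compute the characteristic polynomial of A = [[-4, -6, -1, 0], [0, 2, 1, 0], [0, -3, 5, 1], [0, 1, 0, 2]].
χ_A(x) = (x - 3)^3(x + 4)

xI - A = [[x + 4, 6, 1, 0], [0, x - 2, -1, 0], [0, 3, x - 5, -1], [0, -1, 0, x - 2]].

Expanding det(xI - A) along the first row:
det(xI - A) = + (x + 4)·det([[x - 2, -1, 0], [3, x - 5, -1], [-1, 0, x - 2]]) - (6)·det([[0, -1, 0], [0, x - 5, -1], [0, 0, x - 2]]) + (1)·det([[0, x - 2, 0], [0, 3, -1], [0, -1, x - 2]]) - (0)·det([[0, x - 2, -1], [0, 3, x - 5], [0, -1, 0]]).

Evaluating gives χ_A(x) = x^4 - 5x^3 - 9x^2 + 81x - 108 = (x - 3)^3(x + 4).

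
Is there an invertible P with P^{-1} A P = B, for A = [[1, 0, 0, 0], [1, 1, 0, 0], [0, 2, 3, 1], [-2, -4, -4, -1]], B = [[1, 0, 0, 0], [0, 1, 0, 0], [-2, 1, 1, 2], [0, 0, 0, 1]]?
Both have characteristic polynomial (x - 1)^4 and minimal polynomial (x - 1)^2. But rank(A - I) = 2 for A while rank(B - I) = 1 for B, so the number of Jordan blocks at λ = 1 differs. A and B are not similar.

No.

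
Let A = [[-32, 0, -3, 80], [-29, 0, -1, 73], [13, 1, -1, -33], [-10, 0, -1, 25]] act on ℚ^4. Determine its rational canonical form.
R = [[0, 0, 0, -1], [1, 0, 0, 8], [0, 1, 0, -14], [0, 0, 1, -8]]

The invariant factors of A (the non-unit diagonal entries of the Smith normal form of xI - A over ℚ[x]) are (x^2 + 4x - 1)^2, each dividing the next. The characteristic polynomial is their product, (x^2 + 4x - 1)^2.

The rational canonical form is the block-diagonal matrix of companion matrices C(f_i):
R = [[0, 0, 0, -1], [1, 0, 0, 8], [0, 1, 0, -14], [0, 0, 1, -8]].

Note the characteristic polynomial does not split into linear factors over ℚ, so A has no Jordan form over ℚ; the rational canonical form exists over any field.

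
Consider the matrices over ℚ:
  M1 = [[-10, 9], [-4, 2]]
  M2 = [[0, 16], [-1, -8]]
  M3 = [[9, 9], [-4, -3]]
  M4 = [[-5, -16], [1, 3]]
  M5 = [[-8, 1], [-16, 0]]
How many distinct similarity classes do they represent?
3 classes: {M1, M2, M5}, {M3}, {M4}

Characteristic polynomials: χ_{M1} = (x + 4)^2, χ_{M2} = (x + 4)^2, χ_{M3} = (x - 3)^2, χ_{M4} = (x + 1)^2, χ_{M5} = (x + 4)^2.

{M1, M2, M5}: invariant factors (x + 4)^2.

{M3}: invariant factors (x - 3)^2.

{M4}: invariant factors (x + 1)^2.

Matrices are similar if and only if their invariant-factor lists agree; the partition into similarity classes is {M1, M2, M5}, {M3}, {M4}.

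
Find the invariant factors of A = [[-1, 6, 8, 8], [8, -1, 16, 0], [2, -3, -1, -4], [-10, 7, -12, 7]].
x - 3, (x - 3)(x + 1)^2

The Jordan structure of A has elementary divisors (x + 1)^2, (x - 3), (x - 3). Arranging the block sizes at each eigenvalue in decreasing order and taking row products gives the invariant factors.

Invariant factors (smallest first, each dividing the next): x - 3, (x - 3)(x + 1)^2.

Check: the last factor (x - 3)(x + 1)^2 is the minimal polynomial, and the product (x - 3)^2(x + 1)^2 is the characteristic polynomial.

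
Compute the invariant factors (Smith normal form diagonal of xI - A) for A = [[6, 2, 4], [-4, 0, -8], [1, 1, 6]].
The Jordan structure of A has elementary divisors (x - 4)^2, (x - 4). Arranging the block sizes at each eigenvalue in decreasing order and taking row products gives the invariant factors.

Invariant factors (smallest first, each dividing the next): x - 4, (x - 4)^2.

Check: the last factor (x - 4)^2 is the minimal polynomial, and the product (x - 4)^3 is the characteristic polynomial.

x - 4, (x - 4)^2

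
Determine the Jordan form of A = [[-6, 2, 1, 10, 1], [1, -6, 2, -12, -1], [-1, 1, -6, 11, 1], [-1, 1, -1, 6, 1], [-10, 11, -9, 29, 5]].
The characteristic polynomial is det(xI - A) = (x - 4)^2(x + 5)^3, so the eigenvalues are -5 (algebraic multiplicity 3), 4 (algebraic multiplicity 2).

For λ = -5: rank(A + 5I) = 4, rank((A + 5I)^2) = 3, rank((A + 5I)^3) = 2. The eigenspace has dimension 5 - 4 = 1, so there is 1 Jordan block; the rank sequence gives block sizes [3].

For λ = 4: rank(A - 4I) = 4, rank((A - 4I)^2) = 3. The eigenspace has dimension 5 - 4 = 1, so there is 1 Jordan block; the rank sequence gives block sizes [2].

Assembling the blocks gives the Jordan form J above.

J = [[-5, 1, 0, 0, 0], [0, -5, 1, 0, 0], [0, 0, -5, 0, 0], [0, 0, 0, 4, 1], [0, 0, 0, 0, 4]]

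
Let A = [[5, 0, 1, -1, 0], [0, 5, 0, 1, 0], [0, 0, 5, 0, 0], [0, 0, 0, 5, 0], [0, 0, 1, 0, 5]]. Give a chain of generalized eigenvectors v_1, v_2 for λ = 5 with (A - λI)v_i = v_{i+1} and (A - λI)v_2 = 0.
v_1 = [[0, 0, 1, 0, 1]]^T, v_2 = [[1, 0, 0, 0, 1]]^T

We seek v_1 ∈ ker((A - 5I)^2) \ ker(A - 5I), then set v_{i+1} = (A - 5I) v_i.

One such chain is v_1 = [[0, 0, 1, 0, 1]]^T, v_2 = [[1, 0, 0, 0, 1]]^T. Check: (A - 5I) v_2 = [[0, 0, 0, 0, 0]]^T = 0.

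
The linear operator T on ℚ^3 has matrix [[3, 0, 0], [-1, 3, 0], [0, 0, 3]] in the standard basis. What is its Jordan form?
The characteristic polynomial is det(xI - A) = (x - 3)^3, so the eigenvalues are 3 (algebraic multiplicity 3).

For λ = 3: rank(A - 3I) = 1, rank((A - 3I)^2) = 0. The eigenspace has dimension 3 - 1 = 2, so there are 2 Jordan blocks; the rank sequence gives block sizes [2, 1].

Assembling the blocks gives the Jordan form J above.

J = [[3, 1, 0], [0, 3, 0], [0, 0, 3]]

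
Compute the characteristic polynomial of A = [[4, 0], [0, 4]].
xI - A = [[x - 4, 0], [0, x - 4]].

Expanding det(xI - A) along the first row:
det(xI - A) = + (x - 4)·det([[x - 4]]) - (0)·det([[0]]).

Evaluating gives χ_A(x) = x^2 - 8x + 16 = (x - 4)^2.

χ_A(x) = (x - 4)^2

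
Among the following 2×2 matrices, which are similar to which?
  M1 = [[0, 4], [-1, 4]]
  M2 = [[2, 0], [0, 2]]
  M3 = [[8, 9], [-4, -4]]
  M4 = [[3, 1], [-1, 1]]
Characteristic polynomials: χ_{M1} = (x - 2)^2, χ_{M2} = (x - 2)^2, χ_{M3} = (x - 2)^2, χ_{M4} = (x - 2)^2.

{M1, M3, M4}: invariant factors (x - 2)^2.

{M2}: invariant factors x - 2, x - 2.

Matrices are similar if and only if their invariant-factor lists agree; the partition into similarity classes is {M1, M3, M4}, {M2}.

2 classes: {M1, M3, M4}, {M2}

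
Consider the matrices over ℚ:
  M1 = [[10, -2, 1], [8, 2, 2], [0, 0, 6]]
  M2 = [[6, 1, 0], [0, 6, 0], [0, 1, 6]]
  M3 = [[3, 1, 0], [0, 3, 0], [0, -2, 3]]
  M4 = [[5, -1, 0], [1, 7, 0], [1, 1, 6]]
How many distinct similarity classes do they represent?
Characteristic polynomials: χ_{M1} = (x - 6)^3, χ_{M2} = (x - 6)^3, χ_{M3} = (x - 3)^3, χ_{M4} = (x - 6)^3.

{M1, M2, M4}: invariant factors x - 6, (x - 6)^2.

{M3}: invariant factors x - 3, (x - 3)^2.

Matrices are similar if and only if their invariant-factor lists agree; the partition into similarity classes is {M1, M2, M4}, {M3}.

2 classes: {M1, M2, M4}, {M3}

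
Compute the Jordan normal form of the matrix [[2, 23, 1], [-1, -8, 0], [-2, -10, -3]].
The characteristic polynomial is det(xI - A) = (x + 3)^3, so the eigenvalues are -3 (algebraic multiplicity 3).

For λ = -3: rank(A + 3I) = 2, rank((A + 3I)^2) = 1, rank((A + 3I)^3) = 0. The eigenspace has dimension 3 - 2 = 1, so there is 1 Jordan block; the rank sequence gives block sizes [3].

Assembling the blocks gives the Jordan form J above.

J = [[-3, 1, 0], [0, -3, 1], [0, 0, -3]]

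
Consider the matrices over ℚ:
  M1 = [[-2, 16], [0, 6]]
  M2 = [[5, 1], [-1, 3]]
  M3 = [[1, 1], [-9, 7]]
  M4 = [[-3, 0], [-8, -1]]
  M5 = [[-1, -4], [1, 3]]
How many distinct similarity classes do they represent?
4 classes: {M1}, {M2, M3}, {M4}, {M5}

Characteristic polynomials: χ_{M1} = (x - 6)(x + 2), χ_{M2} = (x - 4)^2, χ_{M3} = (x - 4)^2, χ_{M4} = (x + 1)(x + 3), χ_{M5} = (x - 1)^2.

{M1}: invariant factors (x - 6)(x + 2).

{M2, M3}: invariant factors (x - 4)^2.

{M4}: invariant factors (x + 1)(x + 3).

{M5}: invariant factors (x - 1)^2.

Matrices are similar if and only if their invariant-factor lists agree; the partition into similarity classes is {M1}, {M2, M3}, {M4}, {M5}.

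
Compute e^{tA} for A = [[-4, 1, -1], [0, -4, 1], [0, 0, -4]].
A has Jordan form J = [[-4, 1, 0], [0, -4, 1], [0, 0, -4]] with A = PJP^{-1}, so e^{tA} = P e^{tJ} P^{-1}.

For a Jordan block J_k(λ), e^{tJ_k(λ)} = e^{λt} · (I + tN + t^2 N^2/2! + ... + t^{k-1} N^{k-1}/(k-1)!) where N is the nilpotent superdiagonal part.

Assembling the blocks and conjugating back gives the entries of e^{tA} as shown above.

e^{tA} = [[e^{-4*t}, t*e^{-4*t}, t*(t - 2)*e^{-4*t}/2], [0, e^{-4*t}, t*e^{-4*t}], [0, 0, e^{-4*t}]]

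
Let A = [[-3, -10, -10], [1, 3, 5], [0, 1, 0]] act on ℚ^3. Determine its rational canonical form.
The invariant factors of A (the non-unit diagonal entries of the Smith normal form of xI - A over ℚ[x]) are x^3 - 4x - 5, each dividing the next. The characteristic polynomial is their product, x^3 - 4x - 5.

The rational canonical form is the block-diagonal matrix of companion matrices C(f_i):
R = [[0, 0, 5], [1, 0, 4], [0, 1, 0]].

Note the characteristic polynomial does not split into linear factors over ℚ, so A has no Jordan form over ℚ; the rational canonical form exists over any field.

R = [[0, 0, 5], [1, 0, 4], [0, 1, 0]]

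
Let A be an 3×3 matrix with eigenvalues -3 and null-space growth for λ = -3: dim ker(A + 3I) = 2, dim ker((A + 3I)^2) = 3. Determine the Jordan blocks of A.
Jordan blocks: (-3, 2), (-3, 1)

λ = -3: successive nullity increments [2, 1] count blocks of size ≥ k; block sizes are [2, 1].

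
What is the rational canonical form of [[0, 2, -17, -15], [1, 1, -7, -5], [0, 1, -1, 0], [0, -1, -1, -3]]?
The invariant factors of A (the non-unit diagonal entries of the Smith normal form of xI - A over ℚ[x]) are (x + 3)(x^3 - x + 5), each dividing the next. The characteristic polynomial is their product, (x + 3)(x^3 - x + 5).

The rational canonical form is the block-diagonal matrix of companion matrices C(f_i):
R = [[0, 0, 0, -15], [1, 0, 0, -2], [0, 1, 0, 1], [0, 0, 1, -3]].

Note the characteristic polynomial does not split into linear factors over ℚ, so A has no Jordan form over ℚ; the rational canonical form exists over any field.

R = [[0, 0, 0, -15], [1, 0, 0, -2], [0, 1, 0, 1], [0, 0, 1, -3]]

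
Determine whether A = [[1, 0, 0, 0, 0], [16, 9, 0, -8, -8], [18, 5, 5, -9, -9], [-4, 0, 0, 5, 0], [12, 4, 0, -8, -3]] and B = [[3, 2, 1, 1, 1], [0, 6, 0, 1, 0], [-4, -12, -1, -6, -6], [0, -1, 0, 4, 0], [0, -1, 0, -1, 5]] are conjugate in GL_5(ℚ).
No.

Both have characteristic polynomial (x - 5)^3(x - 1)^2, but the minimal polynomial of A is (x - 5)^2(x - 1) while the minimal polynomial of B is (x - 5)^2(x - 1)^2. The minimal polynomial is a similarity invariant, so A and B are not similar.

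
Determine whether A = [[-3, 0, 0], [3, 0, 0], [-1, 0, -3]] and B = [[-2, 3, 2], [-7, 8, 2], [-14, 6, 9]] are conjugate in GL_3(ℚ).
trace(A) = -6 but trace(B) = 15. The trace is a similarity invariant, so A and B are not similar.

No.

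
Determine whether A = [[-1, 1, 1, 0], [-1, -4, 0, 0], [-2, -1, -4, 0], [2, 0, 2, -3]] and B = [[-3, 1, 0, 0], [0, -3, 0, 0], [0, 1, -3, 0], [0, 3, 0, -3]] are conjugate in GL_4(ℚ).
Both have characteristic polynomial (x + 3)^4, but the minimal polynomial of A is (x + 3)^3 while the minimal polynomial of B is (x + 3)^2. The minimal polynomial is a similarity invariant, so A and B are not similar.

No.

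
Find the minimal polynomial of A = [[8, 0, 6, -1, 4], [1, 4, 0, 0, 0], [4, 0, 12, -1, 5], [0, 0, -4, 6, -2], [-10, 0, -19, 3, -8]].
m_A(x) = (x - 5)^2(x - 4)^3

The characteristic polynomial factors as (x - 5)^2(x - 4)^3. The minimal polynomial is ∏(x - λ)^{k_λ} where k_λ is the size of the largest Jordan block at λ.

For λ = 4: rank(A - 4I) = 4, and the largest Jordan block has size 3 (the smallest k with rank((A - 4I)^k) = rank((A - 4I)^(k+1))).
For λ = 5: rank(A - 5I) = 4, and the largest Jordan block has size 2 (the smallest k with rank((A - 5I)^k) = rank((A - 5I)^(k+1))).

So m_A(x) = (x - 5)^2(x - 4)^3.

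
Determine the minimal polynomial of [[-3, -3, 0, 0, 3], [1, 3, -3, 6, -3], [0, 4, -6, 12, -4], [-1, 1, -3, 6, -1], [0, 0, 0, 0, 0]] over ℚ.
m_A(x) = x^3

The characteristic polynomial factors as x^5. The minimal polynomial is ∏(x - λ)^{k_λ} where k_λ is the size of the largest Jordan block at λ.

For λ = 0: rank(A) = 2, and the largest Jordan block has size 3 (the smallest k with rank(A^k) = rank(A^(k+1))).

So m_A(x) = x^3.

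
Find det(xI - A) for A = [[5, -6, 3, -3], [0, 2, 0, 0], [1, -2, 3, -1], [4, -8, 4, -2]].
xI - A = [[x - 5, 6, -3, 3], [0, x - 2, 0, 0], [-1, 2, x - 3, 1], [-4, 8, -4, x + 2]].

Expanding det(xI - A) along the first row:
det(xI - A) = + (x - 5)·det([[x - 2, 0, 0], [2, x - 3, 1], [8, -4, x + 2]]) - (6)·det([[0, 0, 0], [-1, x - 3, 1], [-4, -4, x + 2]]) + (-3)·det([[0, x - 2, 0], [-1, 2, 1], [-4, 8, x + 2]]) - (3)·det([[0, x - 2, 0], [-1, 2, x - 3], [-4, 8, -4]]).

Evaluating gives χ_A(x) = x^4 - 8x^3 + 24x^2 - 32x + 16 = (x - 2)^4.

χ_A(x) = (x - 2)^4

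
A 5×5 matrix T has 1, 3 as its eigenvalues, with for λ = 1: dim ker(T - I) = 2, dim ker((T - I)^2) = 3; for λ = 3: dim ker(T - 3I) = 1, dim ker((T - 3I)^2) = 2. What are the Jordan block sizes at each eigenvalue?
Jordan blocks: (1, 2), (1, 1), (3, 2)

λ = 1: successive nullity increments [2, 1] count blocks of size ≥ k; block sizes are [2, 1].
λ = 3: successive nullity increments [1, 1] count blocks of size ≥ k; block sizes are [2].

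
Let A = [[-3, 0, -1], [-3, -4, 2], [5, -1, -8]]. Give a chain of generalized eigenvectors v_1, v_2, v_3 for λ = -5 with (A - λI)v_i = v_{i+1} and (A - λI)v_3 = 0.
v_1 = [[2, -3, 6]]^T, v_2 = [[-2, 3, -5]]^T, v_3 = [[1, -1, 2]]^T

We seek v_1 ∈ ker((A + 5I)^3) \ ker((A + 5I)^2), then set v_{i+1} = (A + 5I) v_i.

One such chain is v_1 = [[2, -3, 6]]^T, v_2 = [[-2, 3, -5]]^T, v_3 = [[1, -1, 2]]^T. Check: (A + 5I) v_3 = [[0, 0, 0]]^T = 0.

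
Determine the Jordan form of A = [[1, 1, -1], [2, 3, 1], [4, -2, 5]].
J = [[3, 1, 0], [0, 3, 1], [0, 0, 3]]

The characteristic polynomial is det(xI - A) = (x - 3)^3, so the eigenvalues are 3 (algebraic multiplicity 3).

For λ = 3: rank(A - 3I) = 2, rank((A - 3I)^2) = 1, rank((A - 3I)^3) = 0. The eigenspace has dimension 3 - 2 = 1, so there is 1 Jordan block; the rank sequence gives block sizes [3].

Assembling the blocks gives the Jordan form J above.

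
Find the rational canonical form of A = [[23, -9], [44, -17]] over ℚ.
The invariant factors of A (the non-unit diagonal entries of the Smith normal form of xI - A over ℚ[x]) are (x - 5)(x - 1), each dividing the next. The characteristic polynomial is their product, (x - 5)(x - 1).

The rational canonical form is the block-diagonal matrix of companion matrices C(f_i):
R = [[0, -5], [1, 6]].

R = [[0, -5], [1, 6]]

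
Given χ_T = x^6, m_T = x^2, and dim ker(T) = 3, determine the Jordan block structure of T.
Jordan blocks: (0, 2), (0, 2), (0, 2)

λ = 0: algebraic multiplicity 6 (exponent in χ_T), largest block size 2 (exponent in m_T), 3 blocks (geometric multiplicity). These force block sizes [2, 2, 2].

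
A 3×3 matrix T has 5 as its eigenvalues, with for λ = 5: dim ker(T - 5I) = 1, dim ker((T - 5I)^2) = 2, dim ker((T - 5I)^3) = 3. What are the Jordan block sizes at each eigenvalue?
Jordan blocks: (5, 3)

λ = 5: successive nullity increments [1, 1, 1] count blocks of size ≥ k; block sizes are [3].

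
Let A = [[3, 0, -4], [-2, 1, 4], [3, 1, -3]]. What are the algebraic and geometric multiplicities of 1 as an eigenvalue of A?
The characteristic polynomial is (x - 1)^2(x + 1), so the factor x - 1 appears with exponent 2: the algebraic multiplicity is 2.

rank(A - I) = 2, so the eigenspace has dimension 3 - 2 = 1: the geometric multiplicity is 1.

Since 1 < 2, A is not diagonalizable.

algebraic multiplicity 2, geometric multiplicity 1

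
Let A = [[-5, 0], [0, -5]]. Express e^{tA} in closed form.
e^{tA} = [[e^{-5*t}, 0], [0, e^{-5*t}]]

A has Jordan form J = [[-5, 0], [0, -5]] with A = PJP^{-1}, so e^{tA} = P e^{tJ} P^{-1}.

For a Jordan block J_k(λ), e^{tJ_k(λ)} = e^{λt} · (I + tN + t^2 N^2/2! + ... + t^{k-1} N^{k-1}/(k-1)!) where N is the nilpotent superdiagonal part.

Assembling the blocks and conjugating back gives the entries of e^{tA} as shown above.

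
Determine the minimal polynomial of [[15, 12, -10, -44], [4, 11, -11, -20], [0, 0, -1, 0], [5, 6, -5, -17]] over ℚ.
The characteristic polynomial factors as (x - 5)^2(x + 1)^2. The minimal polynomial is ∏(x - λ)^{k_λ} where k_λ is the size of the largest Jordan block at λ.

For λ = -1: rank(A + I) = 3, and the largest Jordan block has size 2 (the smallest k with rank((A + I)^k) = rank((A + I)^(k+1))).
For λ = 5: rank(A - 5I) = 3, and the largest Jordan block has size 2 (the smallest k with rank((A - 5I)^k) = rank((A - 5I)^(k+1))).

So m_A(x) = (x - 5)^2(x + 1)^2.

m_A(x) = (x - 5)^2(x + 1)^2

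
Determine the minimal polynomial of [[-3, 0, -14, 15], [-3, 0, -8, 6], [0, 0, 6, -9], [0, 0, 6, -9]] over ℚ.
m_A(x) = x(x + 3)^2

The characteristic polynomial factors as x^2(x + 3)^2. The minimal polynomial is ∏(x - λ)^{k_λ} where k_λ is the size of the largest Jordan block at λ.

For λ = -3: rank(A + 3I) = 3, and the largest Jordan block has size 2 (the smallest k with rank((A + 3I)^k) = rank((A + 3I)^(k+1))).
For λ = 0: rank(A) = 2, and the largest Jordan block has size 1 (the smallest k with rank(A^k) = rank(A^(k+1))).

So m_A(x) = x(x + 3)^2.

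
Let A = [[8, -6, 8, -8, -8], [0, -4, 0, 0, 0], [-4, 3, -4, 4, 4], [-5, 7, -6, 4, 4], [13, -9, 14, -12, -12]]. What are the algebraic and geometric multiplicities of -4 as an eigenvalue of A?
algebraic multiplicity 2, geometric multiplicity 1

The characteristic polynomial is x^3(x + 4)^2, so the factor x + 4 appears with exponent 2: the algebraic multiplicity is 2.

rank(A + 4I) = 4, so the eigenspace has dimension 5 - 4 = 1: the geometric multiplicity is 1.

Since 1 < 2, A is not diagonalizable.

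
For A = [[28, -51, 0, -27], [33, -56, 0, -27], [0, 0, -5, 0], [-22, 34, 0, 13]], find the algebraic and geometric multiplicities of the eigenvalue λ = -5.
algebraic multiplicity 4, geometric multiplicity 3

The characteristic polynomial is (x + 5)^4, so the factor x + 5 appears with exponent 4: the algebraic multiplicity is 4.

rank(A + 5I) = 1, so the eigenspace has dimension 4 - 1 = 3: the geometric multiplicity is 3.

Since 3 < 4, A is not diagonalizable.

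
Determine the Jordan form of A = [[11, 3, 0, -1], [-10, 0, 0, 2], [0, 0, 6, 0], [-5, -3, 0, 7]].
J = [[6, 1, 0, 0], [0, 6, 0, 0], [0, 0, 6, 0], [0, 0, 0, 6]]

The characteristic polynomial is det(xI - A) = (x - 6)^4, so the eigenvalues are 6 (algebraic multiplicity 4).

For λ = 6: rank(A - 6I) = 1, rank((A - 6I)^2) = 0. The eigenspace has dimension 4 - 1 = 3, so there are 3 Jordan blocks; the rank sequence gives block sizes [2, 1, 1].

Assembling the blocks gives the Jordan form J above.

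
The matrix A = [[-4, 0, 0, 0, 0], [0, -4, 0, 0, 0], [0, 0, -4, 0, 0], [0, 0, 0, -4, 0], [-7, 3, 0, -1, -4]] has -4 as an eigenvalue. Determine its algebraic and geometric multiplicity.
The characteristic polynomial is (x + 4)^5, so the factor x + 4 appears with exponent 5: the algebraic multiplicity is 5.

rank(A + 4I) = 1, so the eigenspace has dimension 5 - 1 = 4: the geometric multiplicity is 4.

Since 4 < 5, A is not diagonalizable.

algebraic multiplicity 5, geometric multiplicity 4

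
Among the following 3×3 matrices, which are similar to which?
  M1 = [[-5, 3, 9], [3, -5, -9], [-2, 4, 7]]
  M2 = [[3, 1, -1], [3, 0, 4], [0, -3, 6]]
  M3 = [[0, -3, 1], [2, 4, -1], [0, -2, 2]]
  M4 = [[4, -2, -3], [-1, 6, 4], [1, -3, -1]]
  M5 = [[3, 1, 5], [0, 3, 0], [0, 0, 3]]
4 classes: {M1}, {M2, M4}, {M3}, {M5}

Characteristic polynomials: χ_{M1} = (x - 1)(x + 2)^2, χ_{M2} = (x - 3)^3, χ_{M3} = (x - 2)^3, χ_{M4} = (x - 3)^3, χ_{M5} = (x - 3)^3.

{M1}: invariant factors (x - 1)(x + 2)^2.

{M2, M4}: invariant factors (x - 3)^3.

{M3}: invariant factors (x - 2)^3.

{M5}: invariant factors x - 3, (x - 3)^2.

Matrices are similar if and only if their invariant-factor lists agree; the partition into similarity classes is {M1}, {M2, M4}, {M3}, {M5}.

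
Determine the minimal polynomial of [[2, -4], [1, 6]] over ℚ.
The characteristic polynomial factors as (x - 4)^2. The minimal polynomial is ∏(x - λ)^{k_λ} where k_λ is the size of the largest Jordan block at λ.

For λ = 4: rank(A - 4I) = 1, and the largest Jordan block has size 2 (the smallest k with rank((A - 4I)^k) = rank((A - 4I)^(k+1))).

So m_A(x) = (x - 4)^2.

m_A(x) = (x - 4)^2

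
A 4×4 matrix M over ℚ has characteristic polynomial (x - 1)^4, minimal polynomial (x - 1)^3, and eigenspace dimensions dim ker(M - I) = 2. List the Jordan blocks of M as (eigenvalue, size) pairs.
λ = 1: algebraic multiplicity 4 (exponent in χ_M), largest block size 3 (exponent in m_M), 2 blocks (geometric multiplicity). These force block sizes [3, 1].

Jordan blocks: (1, 3), (1, 1)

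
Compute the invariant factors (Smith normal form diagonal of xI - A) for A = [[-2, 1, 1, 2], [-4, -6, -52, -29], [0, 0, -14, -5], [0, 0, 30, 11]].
The Jordan structure of A has elementary divisors (x + 4)^2, (x + 4), (x - 1). Arranging the block sizes at each eigenvalue in decreasing order and taking row products gives the invariant factors.

Invariant factors (smallest first, each dividing the next): x + 4, (x - 1)(x + 4)^2.

Check: the last factor (x - 1)(x + 4)^2 is the minimal polynomial, and the product (x - 1)(x + 4)^3 is the characteristic polynomial.

x + 4, (x - 1)(x + 4)^2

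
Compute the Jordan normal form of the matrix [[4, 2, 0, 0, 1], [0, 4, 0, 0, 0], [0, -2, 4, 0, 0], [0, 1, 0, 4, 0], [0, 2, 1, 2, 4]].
J = [[4, 1, 0, 0, 0], [0, 4, 1, 0, 0], [0, 0, 4, 0, 0], [0, 0, 0, 4, 1], [0, 0, 0, 0, 4]]

The characteristic polynomial is det(xI - A) = (x - 4)^5, so the eigenvalues are 4 (algebraic multiplicity 5).

For λ = 4: rank(A - 4I) = 3, rank((A - 4I)^2) = 1, rank((A - 4I)^3) = 0. The eigenspace has dimension 5 - 3 = 2, so there are 2 Jordan blocks; the rank sequence gives block sizes [3, 2].

Assembling the blocks gives the Jordan form J above.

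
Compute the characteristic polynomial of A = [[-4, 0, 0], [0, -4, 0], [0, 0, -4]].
xI - A = [[x + 4, 0, 0], [0, x + 4, 0], [0, 0, x + 4]].

Expanding det(xI - A) along the first row:
det(xI - A) = + (x + 4)·det([[x + 4, 0], [0, x + 4]]) - (0)·det([[0, 0], [0, x + 4]]) + (0)·det([[0, x + 4], [0, 0]]).

Evaluating gives χ_A(x) = x^3 + 12x^2 + 48x + 64 = (x + 4)^3.

χ_A(x) = (x + 4)^3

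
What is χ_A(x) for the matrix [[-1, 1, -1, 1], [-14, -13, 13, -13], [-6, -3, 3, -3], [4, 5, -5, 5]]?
χ_A(x) = x^2(x + 3)^2

xI - A = [[x + 1, -1, 1, -1], [14, x + 13, -13, 13], [6, 3, x - 3, 3], [-4, -5, 5, x - 5]].

Expanding det(xI - A) along the first row:
det(xI - A) = + (x + 1)·det([[x + 13, -13, 13], [3, x - 3, 3], [-5, 5, x - 5]]) - (-1)·det([[14, -13, 13], [6, x - 3, 3], [-4, 5, x - 5]]) + (1)·det([[14, x + 13, 13], [6, 3, 3], [-4, -5, x - 5]]) - (-1)·det([[14, x + 13, -13], [6, 3, x - 3], [-4, -5, 5]]).

Evaluating gives χ_A(x) = x^4 + 6x^3 + 9x^2 = x^2(x + 3)^2.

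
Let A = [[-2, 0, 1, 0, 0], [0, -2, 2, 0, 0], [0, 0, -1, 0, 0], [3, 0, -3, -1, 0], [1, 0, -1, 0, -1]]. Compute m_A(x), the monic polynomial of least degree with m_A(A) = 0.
The characteristic polynomial factors as (x + 1)^3(x + 2)^2. The minimal polynomial is ∏(x - λ)^{k_λ} where k_λ is the size of the largest Jordan block at λ.

For λ = -2: rank(A + 2I) = 3, and the largest Jordan block has size 1 (the smallest k with rank((A + 2I)^k) = rank((A + 2I)^(k+1))).
For λ = -1: rank(A + I) = 2, and the largest Jordan block has size 1 (the smallest k with rank((A + I)^k) = rank((A + I)^(k+1))).

So m_A(x) = (x + 1)(x + 2).

m_A(x) = (x + 1)(x + 2)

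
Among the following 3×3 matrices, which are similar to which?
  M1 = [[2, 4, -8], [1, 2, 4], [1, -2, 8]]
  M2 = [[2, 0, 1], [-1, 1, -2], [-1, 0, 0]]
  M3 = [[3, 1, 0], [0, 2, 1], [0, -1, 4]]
3 classes: {M1}, {M2}, {M3}

Characteristic polynomials: χ_{M1} = (x - 4)^3, χ_{M2} = (x - 1)^3, χ_{M3} = (x - 3)^3.

{M1}: invariant factors x - 4, (x - 4)^2.

{M2}: invariant factors (x - 1)^3.

{M3}: invariant factors (x - 3)^3.

Matrices are similar if and only if their invariant-factor lists agree; the partition into similarity classes is {M1}, {M2}, {M3}.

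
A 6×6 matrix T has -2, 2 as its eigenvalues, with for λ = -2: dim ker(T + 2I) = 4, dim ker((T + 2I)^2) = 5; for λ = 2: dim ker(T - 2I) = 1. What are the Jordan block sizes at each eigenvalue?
Jordan blocks: (-2, 2), (-2, 1), (-2, 1), (-2, 1), (2, 1)

λ = -2: successive nullity increments [4, 1] count blocks of size ≥ k; block sizes are [2, 1, 1, 1].
λ = 2: successive nullity increments [1] count blocks of size ≥ k; block sizes are [1].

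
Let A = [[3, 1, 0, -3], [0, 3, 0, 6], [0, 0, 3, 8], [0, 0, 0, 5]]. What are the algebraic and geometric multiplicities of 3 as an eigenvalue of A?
The characteristic polynomial is (x - 5)(x - 3)^3, so the factor x - 3 appears with exponent 3: the algebraic multiplicity is 3.

rank(A - 3I) = 2, so the eigenspace has dimension 4 - 2 = 2: the geometric multiplicity is 2.

Since 2 < 3, A is not diagonalizable.

algebraic multiplicity 3, geometric multiplicity 2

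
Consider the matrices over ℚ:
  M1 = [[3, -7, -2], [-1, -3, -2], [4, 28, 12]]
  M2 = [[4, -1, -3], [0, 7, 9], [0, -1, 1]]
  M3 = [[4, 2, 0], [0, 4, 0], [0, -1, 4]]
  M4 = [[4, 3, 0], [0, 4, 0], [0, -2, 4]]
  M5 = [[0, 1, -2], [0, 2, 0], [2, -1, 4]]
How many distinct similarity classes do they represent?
Characteristic polynomials: χ_{M1} = (x - 4)^3, χ_{M2} = (x - 4)^3, χ_{M3} = (x - 4)^3, χ_{M4} = (x - 4)^3, χ_{M5} = (x - 2)^3.

{M1, M2, M3, M4}: invariant factors x - 4, (x - 4)^2.

{M5}: invariant factors x - 2, (x - 2)^2.

Matrices are similar if and only if their invariant-factor lists agree; the partition into similarity classes is {M1, M2, M3, M4}, {M5}.

2 classes: {M1, M2, M3, M4}, {M5}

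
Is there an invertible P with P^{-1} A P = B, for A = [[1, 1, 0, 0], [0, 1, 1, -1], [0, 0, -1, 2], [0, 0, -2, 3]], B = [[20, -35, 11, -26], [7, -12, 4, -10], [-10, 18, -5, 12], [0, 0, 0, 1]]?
Yes.

Two matrices over a field are similar if and only if they have the same invariant factors.

Both A and B have characteristic polynomial (x - 1)^4 and minimal polynomial (x - 1)^3. Computing further, both have invariant factors x - 1, (x - 1)^3. Hence A and B are similar.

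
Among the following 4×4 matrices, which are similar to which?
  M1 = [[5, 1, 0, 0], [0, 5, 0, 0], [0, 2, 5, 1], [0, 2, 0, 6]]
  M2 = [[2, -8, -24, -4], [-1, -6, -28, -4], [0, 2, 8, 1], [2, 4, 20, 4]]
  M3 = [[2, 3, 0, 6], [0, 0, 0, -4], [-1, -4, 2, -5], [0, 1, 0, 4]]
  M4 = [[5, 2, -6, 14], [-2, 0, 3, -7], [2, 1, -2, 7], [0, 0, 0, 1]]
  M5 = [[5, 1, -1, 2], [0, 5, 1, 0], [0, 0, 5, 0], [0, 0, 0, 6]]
4 classes: {M1}, {M2, M3}, {M4}, {M5}

Characteristic polynomials: χ_{M1} = (x - 6)(x - 5)^3, χ_{M2} = (x - 2)^4, χ_{M3} = (x - 2)^4, χ_{M4} = (x - 1)^4, χ_{M5} = (x - 6)(x - 5)^3.

{M1}: invariant factors x - 5, (x - 6)(x - 5)^2.

{M2, M3}: invariant factors (x - 2)^2, (x - 2)^2.

{M4}: invariant factors x - 1, x - 1, (x - 1)^2.

{M5}: invariant factors (x - 6)(x - 5)^3.

Matrices are similar if and only if their invariant-factor lists agree; the partition into similarity classes is {M1}, {M2, M3}, {M4}, {M5}.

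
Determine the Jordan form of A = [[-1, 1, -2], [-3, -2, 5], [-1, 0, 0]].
J = [[-1, 1, 0], [0, -1, 1], [0, 0, -1]]

The characteristic polynomial is det(xI - A) = (x + 1)^3, so the eigenvalues are -1 (algebraic multiplicity 3).

For λ = -1: rank(A + I) = 2, rank((A + I)^2) = 1, rank((A + I)^3) = 0. The eigenspace has dimension 3 - 2 = 1, so there is 1 Jordan block; the rank sequence gives block sizes [3].

Assembling the blocks gives the Jordan form J above.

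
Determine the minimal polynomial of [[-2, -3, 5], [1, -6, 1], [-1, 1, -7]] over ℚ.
m_A(x) = (x + 5)^3

The characteristic polynomial factors as (x + 5)^3. The minimal polynomial is ∏(x - λ)^{k_λ} where k_λ is the size of the largest Jordan block at λ.

For λ = -5: rank(A + 5I) = 2, and the largest Jordan block has size 3 (the smallest k with rank((A + 5I)^k) = rank((A + 5I)^(k+1))).

So m_A(x) = (x + 5)^3.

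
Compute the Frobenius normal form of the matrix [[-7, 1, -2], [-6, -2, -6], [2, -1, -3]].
R = [[-5, 0, 0], [0, 0, -10], [0, 1, -7]]

The invariant factors of A (the non-unit diagonal entries of the Smith normal form of xI - A over ℚ[x]) are x + 5, (x + 2)(x + 5), each dividing the next. The characteristic polynomial is their product, (x + 2)(x + 5)^2.

The rational canonical form is the block-diagonal matrix of companion matrices C(f_i):
R = [[-5, 0, 0], [0, 0, -10], [0, 1, -7]].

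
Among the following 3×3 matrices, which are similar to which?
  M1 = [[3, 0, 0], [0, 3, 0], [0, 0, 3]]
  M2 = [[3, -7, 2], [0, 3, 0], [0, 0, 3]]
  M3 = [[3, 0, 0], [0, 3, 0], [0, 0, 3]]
Characteristic polynomials: χ_{M1} = (x - 3)^3, χ_{M2} = (x - 3)^3, χ_{M3} = (x - 3)^3.

{M1, M3}: invariant factors x - 3, x - 3, x - 3.

{M2}: invariant factors x - 3, (x - 3)^2.

Matrices are similar if and only if their invariant-factor lists agree; the partition into similarity classes is {M1, M3}, {M2}.

2 classes: {M1, M3}, {M2}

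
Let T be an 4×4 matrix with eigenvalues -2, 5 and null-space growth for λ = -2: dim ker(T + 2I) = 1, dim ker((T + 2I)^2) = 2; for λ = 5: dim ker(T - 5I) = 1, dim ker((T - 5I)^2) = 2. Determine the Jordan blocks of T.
λ = -2: successive nullity increments [1, 1] count blocks of size ≥ k; block sizes are [2].
λ = 5: successive nullity increments [1, 1] count blocks of size ≥ k; block sizes are [2].

Jordan blocks: (-2, 2), (5, 2)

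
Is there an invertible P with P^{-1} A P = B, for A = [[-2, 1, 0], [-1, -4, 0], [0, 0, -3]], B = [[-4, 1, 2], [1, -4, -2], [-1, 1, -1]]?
Two matrices over a field are similar if and only if they have the same invariant factors.

Both A and B have characteristic polynomial (x + 3)^3 and minimal polynomial (x + 3)^2. Computing further, both have invariant factors x + 3, (x + 3)^2. Hence A and B are similar.

Yes.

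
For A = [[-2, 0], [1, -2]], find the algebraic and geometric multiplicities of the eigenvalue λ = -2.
The characteristic polynomial is (x + 2)^2, so the factor x + 2 appears with exponent 2: the algebraic multiplicity is 2.

rank(A + 2I) = 1, so the eigenspace has dimension 2 - 1 = 1: the geometric multiplicity is 1.

Since 1 < 2, A is not diagonalizable.

algebraic multiplicity 2, geometric multiplicity 1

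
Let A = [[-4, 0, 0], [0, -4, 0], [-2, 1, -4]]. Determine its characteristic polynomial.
xI - A = [[x + 4, 0, 0], [0, x + 4, 0], [2, -1, x + 4]].

Expanding det(xI - A) along the first row:
det(xI - A) = + (x + 4)·det([[x + 4, 0], [-1, x + 4]]) - (0)·det([[0, 0], [2, x + 4]]) + (0)·det([[0, x + 4], [2, -1]]).

Evaluating gives χ_A(x) = x^3 + 12x^2 + 48x + 64 = (x + 4)^3.

χ_A(x) = (x + 4)^3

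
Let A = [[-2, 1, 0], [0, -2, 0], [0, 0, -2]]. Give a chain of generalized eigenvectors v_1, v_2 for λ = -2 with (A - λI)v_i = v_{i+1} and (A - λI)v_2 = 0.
v_1 = [[1, 1, -2]]^T, v_2 = [[1, 0, 0]]^T

We seek v_1 ∈ ker((A + 2I)^2) \ ker(A + 2I), then set v_{i+1} = (A + 2I) v_i.

One such chain is v_1 = [[1, 1, -2]]^T, v_2 = [[1, 0, 0]]^T. Check: (A + 2I) v_2 = [[0, 0, 0]]^T = 0.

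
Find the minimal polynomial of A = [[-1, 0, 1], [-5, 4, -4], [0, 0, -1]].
The characteristic polynomial factors as (x - 4)(x + 1)^2. The minimal polynomial is ∏(x - λ)^{k_λ} where k_λ is the size of the largest Jordan block at λ.

For λ = -1: rank(A + I) = 2, and the largest Jordan block has size 2 (the smallest k with rank((A + I)^k) = rank((A + I)^(k+1))).
For λ = 4: rank(A - 4I) = 2, and the largest Jordan block has size 1 (the smallest k with rank((A - 4I)^k) = rank((A - 4I)^(k+1))).

So m_A(x) = (x - 4)(x + 1)^2.

m_A(x) = (x - 4)(x + 1)^2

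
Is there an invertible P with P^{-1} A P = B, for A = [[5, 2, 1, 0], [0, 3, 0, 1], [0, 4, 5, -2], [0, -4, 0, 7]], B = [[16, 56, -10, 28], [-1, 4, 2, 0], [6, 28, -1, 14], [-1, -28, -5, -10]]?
No.

trace(A) = 20 but trace(B) = 9. The trace is a similarity invariant, so A and B are not similar.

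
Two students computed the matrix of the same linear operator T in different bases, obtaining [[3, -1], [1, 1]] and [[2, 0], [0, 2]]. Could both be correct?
Both have characteristic polynomial (x - 2)^2, but the minimal polynomial of A is (x - 2)^2 while the minimal polynomial of B is x - 2. The minimal polynomial is a similarity invariant, so A and B are not similar.

No.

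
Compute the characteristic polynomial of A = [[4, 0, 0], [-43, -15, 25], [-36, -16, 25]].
xI - A = [[x - 4, 0, 0], [43, x + 15, -25], [36, 16, x - 25]].

Expanding det(xI - A) along the first row:
det(xI - A) = + (x - 4)·det([[x + 15, -25], [16, x - 25]]) - (0)·det([[43, -25], [36, x - 25]]) + (0)·det([[43, x + 15], [36, 16]]).

Evaluating gives χ_A(x) = x^3 - 14x^2 + 65x - 100 = (x - 5)^2(x - 4).

χ_A(x) = (x - 5)^2(x - 4)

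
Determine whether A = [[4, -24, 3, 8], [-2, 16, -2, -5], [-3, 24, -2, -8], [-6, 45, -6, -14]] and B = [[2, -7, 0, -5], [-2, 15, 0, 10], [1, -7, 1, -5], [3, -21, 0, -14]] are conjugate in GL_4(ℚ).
No.

Both have characteristic polynomial (x - 1)^4 and minimal polynomial (x - 1)^2. But rank(A - I) = 2 for A while rank(B - I) = 1 for B, so the number of Jordan blocks at λ = 1 differs. A and B are not similar.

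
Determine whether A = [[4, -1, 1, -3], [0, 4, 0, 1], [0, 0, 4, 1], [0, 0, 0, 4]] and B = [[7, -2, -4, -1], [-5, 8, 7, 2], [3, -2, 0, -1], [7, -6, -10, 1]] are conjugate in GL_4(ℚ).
Yes.

Two matrices over a field are similar if and only if they have the same invariant factors.

Both A and B have characteristic polynomial (x - 4)^4 and minimal polynomial (x - 4)^2. Computing further, both have invariant factors (x - 4)^2, (x - 4)^2. Hence A and B are similar.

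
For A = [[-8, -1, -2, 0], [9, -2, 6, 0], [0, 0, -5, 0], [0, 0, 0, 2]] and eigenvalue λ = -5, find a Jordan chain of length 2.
v_1 = [[-1, 4, -1, 0]]^T, v_2 = [[1, -3, 0, 0]]^T

We seek v_1 ∈ ker((A + 5I)^2) \ ker(A + 5I), then set v_{i+1} = (A + 5I) v_i.

One such chain is v_1 = [[-1, 4, -1, 0]]^T, v_2 = [[1, -3, 0, 0]]^T. Check: (A + 5I) v_2 = [[0, 0, 0, 0]]^T = 0.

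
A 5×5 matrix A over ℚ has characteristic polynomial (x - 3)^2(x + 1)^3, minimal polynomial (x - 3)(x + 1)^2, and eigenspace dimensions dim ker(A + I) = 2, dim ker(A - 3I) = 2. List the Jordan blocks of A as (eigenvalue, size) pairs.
Jordan blocks: (-1, 2), (-1, 1), (3, 1), (3, 1)

λ = -1: algebraic multiplicity 3 (exponent in χ_A), largest block size 2 (exponent in m_A), 2 blocks (geometric multiplicity). These force block sizes [2, 1].
λ = 3: algebraic multiplicity 2 (exponent in χ_A), largest block size 1 (exponent in m_A), 2 blocks (geometric multiplicity). These force block sizes [1, 1].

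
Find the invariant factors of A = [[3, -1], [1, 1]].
The Jordan structure of A has elementary divisors (x - 2)^2. Arranging the block sizes at each eigenvalue in decreasing order and taking row products gives the invariant factors.

Invariant factors (smallest first, each dividing the next): (x - 2)^2.

Check: the last factor (x - 2)^2 is the minimal polynomial, and the product (x - 2)^2 is the characteristic polynomial.

(x - 2)^2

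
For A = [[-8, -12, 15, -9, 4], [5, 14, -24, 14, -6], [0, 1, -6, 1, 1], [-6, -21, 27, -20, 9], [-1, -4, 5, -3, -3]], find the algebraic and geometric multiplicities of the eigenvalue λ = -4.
algebraic multiplicity 2, geometric multiplicity 1

The characteristic polynomial is (x + 4)^2(x + 5)^3, so the factor x + 4 appears with exponent 2: the algebraic multiplicity is 2.

rank(A + 4I) = 4, so the eigenspace has dimension 5 - 4 = 1: the geometric multiplicity is 1.

Since 1 < 2, A is not diagonalizable.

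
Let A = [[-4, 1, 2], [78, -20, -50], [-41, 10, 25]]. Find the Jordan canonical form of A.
The characteristic polynomial is det(xI - A) = (x - 5)(x + 2)^2, so the eigenvalues are -2 (algebraic multiplicity 2), 5 (algebraic multiplicity 1).

For λ = -2: rank(A + 2I) = 2, rank((A + 2I)^2) = 1. The eigenspace has dimension 3 - 2 = 1, so there is 1 Jordan block; the rank sequence gives block sizes [2].

For λ = 5: algebraic multiplicity 1 gives one 1×1 block.

Assembling the blocks gives the Jordan form J above.

J = [[-2, 1, 0], [0, -2, 0], [0, 0, 5]]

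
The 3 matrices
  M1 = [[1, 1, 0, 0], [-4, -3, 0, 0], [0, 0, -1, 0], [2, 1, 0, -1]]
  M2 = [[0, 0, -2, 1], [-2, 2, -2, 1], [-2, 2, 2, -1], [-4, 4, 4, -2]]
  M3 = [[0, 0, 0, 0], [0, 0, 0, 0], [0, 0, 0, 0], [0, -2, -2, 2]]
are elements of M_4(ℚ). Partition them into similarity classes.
Characteristic polynomials: χ_{M1} = (x + 1)^4, χ_{M2} = x^3(x - 2), χ_{M3} = x^3(x - 2).

{M1}: invariant factors x + 1, x + 1, (x + 1)^2.

{M2}: invariant factors x, x^2(x - 2).

{M3}: invariant factors x, x, x(x - 2).

Matrices are similar if and only if their invariant-factor lists agree; the partition into similarity classes is {M1}, {M2}, {M3}.

3 classes: {M1}, {M2}, {M3}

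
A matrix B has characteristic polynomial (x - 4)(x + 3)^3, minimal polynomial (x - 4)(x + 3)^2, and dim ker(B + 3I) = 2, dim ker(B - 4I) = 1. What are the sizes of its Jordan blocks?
Jordan blocks: (-3, 2), (-3, 1), (4, 1)

λ = -3: algebraic multiplicity 3 (exponent in χ_B), largest block size 2 (exponent in m_B), 2 blocks (geometric multiplicity). These force block sizes [2, 1].
λ = 4: algebraic multiplicity 1 (exponent in χ_B), largest block size 1 (exponent in m_B), 1 block (geometric multiplicity). This forces block sizes [1].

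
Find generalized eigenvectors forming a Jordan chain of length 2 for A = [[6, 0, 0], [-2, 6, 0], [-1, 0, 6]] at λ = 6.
v_1 = [[-1, 1, 2]]^T, v_2 = [[0, 2, 1]]^T

We seek v_1 ∈ ker((A - 6I)^2) \ ker(A - 6I), then set v_{i+1} = (A - 6I) v_i.

One such chain is v_1 = [[-1, 1, 2]]^T, v_2 = [[0, 2, 1]]^T. Check: (A - 6I) v_2 = [[0, 0, 0]]^T = 0.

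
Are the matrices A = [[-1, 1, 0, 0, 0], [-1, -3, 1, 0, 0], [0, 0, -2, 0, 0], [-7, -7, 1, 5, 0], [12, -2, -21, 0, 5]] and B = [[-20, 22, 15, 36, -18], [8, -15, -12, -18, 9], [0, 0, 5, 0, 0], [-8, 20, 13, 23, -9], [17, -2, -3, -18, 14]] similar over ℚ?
No.

trace(A) = 4 but trace(B) = 7. The trace is a similarity invariant, so A and B are not similar.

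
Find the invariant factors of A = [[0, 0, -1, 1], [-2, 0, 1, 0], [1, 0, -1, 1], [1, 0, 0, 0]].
The Jordan structure of A has elementary divisors (x + 1), x^3. Arranging the block sizes at each eigenvalue in decreasing order and taking row products gives the invariant factors.

Invariant factors (smallest first, each dividing the next): x^3(x + 1).

Check: the last factor x^3(x + 1) is the minimal polynomial, and the product x^3(x + 1) is the characteristic polynomial.

x^3(x + 1)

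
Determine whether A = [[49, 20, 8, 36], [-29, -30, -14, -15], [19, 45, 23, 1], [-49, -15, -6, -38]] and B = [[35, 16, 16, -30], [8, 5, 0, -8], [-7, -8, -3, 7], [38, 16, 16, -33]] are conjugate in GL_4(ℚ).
Yes.

Two matrices over a field are similar if and only if they have the same invariant factors.

Both A and B have characteristic polynomial (x - 5)^2(x + 3)^2 and minimal polynomial (x - 5)(x + 3)^2. Computing further, both have invariant factors x - 5, (x - 5)(x + 3)^2. Hence A and B are similar.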